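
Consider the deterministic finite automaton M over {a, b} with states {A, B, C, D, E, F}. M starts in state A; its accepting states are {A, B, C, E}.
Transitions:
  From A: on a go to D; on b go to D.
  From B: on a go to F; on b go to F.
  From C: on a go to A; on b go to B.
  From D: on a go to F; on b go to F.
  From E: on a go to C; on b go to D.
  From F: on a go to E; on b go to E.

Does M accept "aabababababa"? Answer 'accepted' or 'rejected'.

accepted

A --a--> D
D --a--> F
F --b--> E
E --a--> C
C --b--> B
B --a--> F
F --b--> E
E --a--> C
C --b--> B
B --a--> F
F --b--> E
E --a--> C
End in state C, which is an accepting state.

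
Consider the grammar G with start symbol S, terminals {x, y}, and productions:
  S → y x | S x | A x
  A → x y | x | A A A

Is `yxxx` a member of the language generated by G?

S ⇒ Sx ⇒ Sxx ⇒ yxxx

yes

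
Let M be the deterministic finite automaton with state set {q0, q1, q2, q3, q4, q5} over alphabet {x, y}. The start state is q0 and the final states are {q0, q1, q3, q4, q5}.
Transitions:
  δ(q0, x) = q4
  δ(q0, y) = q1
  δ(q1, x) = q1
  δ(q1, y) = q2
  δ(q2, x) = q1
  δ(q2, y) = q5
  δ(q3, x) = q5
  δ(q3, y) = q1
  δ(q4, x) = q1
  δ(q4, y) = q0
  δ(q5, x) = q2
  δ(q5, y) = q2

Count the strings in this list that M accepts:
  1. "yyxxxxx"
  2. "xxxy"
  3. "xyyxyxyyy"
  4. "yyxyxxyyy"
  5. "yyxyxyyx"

"yyxxxxx": accepted
"xxxy": rejected
"xyyxyxyyy": rejected
"yyxyxxyyy": rejected
"yyxyxyyx": rejected

1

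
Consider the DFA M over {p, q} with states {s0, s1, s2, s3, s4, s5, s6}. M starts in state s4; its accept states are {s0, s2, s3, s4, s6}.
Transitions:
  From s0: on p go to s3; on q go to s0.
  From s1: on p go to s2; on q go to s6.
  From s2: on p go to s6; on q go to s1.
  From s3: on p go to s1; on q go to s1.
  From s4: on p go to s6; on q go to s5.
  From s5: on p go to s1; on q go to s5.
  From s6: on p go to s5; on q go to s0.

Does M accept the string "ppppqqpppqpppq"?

rejected

s4 --p--> s6
s6 --p--> s5
s5 --p--> s1
s1 --p--> s2
s2 --q--> s1
s1 --q--> s6
s6 --p--> s5
s5 --p--> s1
s1 --p--> s2
s2 --q--> s1
s1 --p--> s2
s2 --p--> s6
s6 --p--> s5
s5 --q--> s5
End in state s5, which is not an accepting state.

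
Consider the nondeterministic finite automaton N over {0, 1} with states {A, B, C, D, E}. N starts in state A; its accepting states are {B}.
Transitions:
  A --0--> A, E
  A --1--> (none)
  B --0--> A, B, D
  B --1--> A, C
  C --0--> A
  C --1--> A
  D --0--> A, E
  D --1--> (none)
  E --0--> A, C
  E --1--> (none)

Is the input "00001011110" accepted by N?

rejected

Start: {A}
read 0: {A, E}
read 0: {A, C, E}
read 0: {A, C, E}
read 0: {A, C, E}
read 1: {A}
read 0: {A, E}
read 1: {}
The reachable set is empty and stays empty for the remaining 4 symbols.
Reachable ∩ accepting = {} — empty.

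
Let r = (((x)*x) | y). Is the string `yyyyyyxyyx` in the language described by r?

no

Neither ((x)*x) nor y matches yyyyyyxyyx.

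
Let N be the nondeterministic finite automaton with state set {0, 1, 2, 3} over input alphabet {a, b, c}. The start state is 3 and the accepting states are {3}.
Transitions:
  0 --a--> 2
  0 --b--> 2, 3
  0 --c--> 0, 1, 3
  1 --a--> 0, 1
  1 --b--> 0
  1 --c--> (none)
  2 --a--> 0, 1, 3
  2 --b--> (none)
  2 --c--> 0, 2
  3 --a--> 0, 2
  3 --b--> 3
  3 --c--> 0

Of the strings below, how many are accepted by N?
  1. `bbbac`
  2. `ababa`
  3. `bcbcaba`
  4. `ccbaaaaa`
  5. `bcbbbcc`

5

`bbbac`: accepted
`ababa`: accepted
`bcbcaba`: accepted
`ccbaaaaa`: accepted
`bcbbbcc`: accepted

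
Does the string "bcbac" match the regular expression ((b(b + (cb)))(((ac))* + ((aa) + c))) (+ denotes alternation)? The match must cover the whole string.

Split as bcb·ac: (b(b+(cb))) matches bcb and (((ac))*+((aa)+c)) matches ac.

yes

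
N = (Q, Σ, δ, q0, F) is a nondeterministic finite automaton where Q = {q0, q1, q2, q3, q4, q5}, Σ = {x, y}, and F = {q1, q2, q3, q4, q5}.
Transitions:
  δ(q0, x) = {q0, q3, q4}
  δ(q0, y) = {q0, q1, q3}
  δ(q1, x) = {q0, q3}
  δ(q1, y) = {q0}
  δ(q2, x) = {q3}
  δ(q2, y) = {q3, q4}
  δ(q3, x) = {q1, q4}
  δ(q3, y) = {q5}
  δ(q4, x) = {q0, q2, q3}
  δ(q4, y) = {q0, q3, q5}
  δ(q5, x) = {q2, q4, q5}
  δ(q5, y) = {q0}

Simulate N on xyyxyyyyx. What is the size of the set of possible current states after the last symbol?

Start: {q0}
read x: {q0, q3, q4}
read y: {q0, q1, q3, q5}
read y: {q0, q1, q3, q5}
read x: {q0, q1, q2, q3, q4, q5}
read y: {q0, q1, q3, q4, q5}
read y: {q0, q1, q3, q5}
read y: {q0, q1, q3, q5}
read y: {q0, q1, q3, q5}
read x: {q0, q1, q2, q3, q4, q5}
Final reachable set {q0, q1, q2, q3, q4, q5} has 6 states.

6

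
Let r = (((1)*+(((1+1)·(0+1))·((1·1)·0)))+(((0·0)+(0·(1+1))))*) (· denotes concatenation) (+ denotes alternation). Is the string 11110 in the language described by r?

yes

The left alternative ((1)*+(((1+1)·(0+1))·((1·1)·0))) matches 11110.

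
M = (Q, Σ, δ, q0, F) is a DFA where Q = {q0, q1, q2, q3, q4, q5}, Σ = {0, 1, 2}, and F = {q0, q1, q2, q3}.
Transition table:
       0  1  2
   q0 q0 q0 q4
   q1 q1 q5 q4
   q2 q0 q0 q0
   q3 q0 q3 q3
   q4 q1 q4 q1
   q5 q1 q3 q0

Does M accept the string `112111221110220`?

accepted

q0 --1--> q0
q0 --1--> q0
q0 --2--> q4
q4 --1--> q4
q4 --1--> q4
q4 --1--> q4
q4 --2--> q1
q1 --2--> q4
q4 --1--> q4
q4 --1--> q4
q4 --1--> q4
q4 --0--> q1
q1 --2--> q4
q4 --2--> q1
q1 --0--> q1
End in state q1, which is an accepting state.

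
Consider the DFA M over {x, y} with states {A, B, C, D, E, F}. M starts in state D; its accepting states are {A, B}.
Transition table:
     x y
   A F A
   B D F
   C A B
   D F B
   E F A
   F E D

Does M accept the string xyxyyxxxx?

D --x--> F
F --y--> D
D --x--> F
F --y--> D
D --y--> B
B --x--> D
D --x--> F
F --x--> E
E --x--> F
End in state F, which is not an accepting state.

rejected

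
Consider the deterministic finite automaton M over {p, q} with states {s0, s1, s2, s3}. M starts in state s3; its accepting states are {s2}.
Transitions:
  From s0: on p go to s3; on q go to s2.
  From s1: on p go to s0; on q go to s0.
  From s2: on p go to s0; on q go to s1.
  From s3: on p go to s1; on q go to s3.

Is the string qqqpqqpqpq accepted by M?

s3 --q--> s3
s3 --q--> s3
s3 --q--> s3
s3 --p--> s1
s1 --q--> s0
s0 --q--> s2
s2 --p--> s0
s0 --q--> s2
s2 --p--> s0
s0 --q--> s2
End in state s2, which is an accepting state.

accepted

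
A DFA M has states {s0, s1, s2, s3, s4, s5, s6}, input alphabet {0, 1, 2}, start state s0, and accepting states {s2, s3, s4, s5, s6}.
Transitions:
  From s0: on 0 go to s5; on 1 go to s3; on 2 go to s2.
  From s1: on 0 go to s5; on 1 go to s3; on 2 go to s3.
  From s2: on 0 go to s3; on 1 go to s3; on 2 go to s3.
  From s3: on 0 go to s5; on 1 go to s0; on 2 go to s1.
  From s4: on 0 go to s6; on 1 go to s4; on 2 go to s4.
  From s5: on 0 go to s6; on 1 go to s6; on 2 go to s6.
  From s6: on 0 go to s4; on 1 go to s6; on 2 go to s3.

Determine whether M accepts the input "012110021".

s0 --0--> s5
s5 --1--> s6
s6 --2--> s3
s3 --1--> s0
s0 --1--> s3
s3 --0--> s5
s5 --0--> s6
s6 --2--> s3
s3 --1--> s0
End in state s0, which is not an accepting state.

rejected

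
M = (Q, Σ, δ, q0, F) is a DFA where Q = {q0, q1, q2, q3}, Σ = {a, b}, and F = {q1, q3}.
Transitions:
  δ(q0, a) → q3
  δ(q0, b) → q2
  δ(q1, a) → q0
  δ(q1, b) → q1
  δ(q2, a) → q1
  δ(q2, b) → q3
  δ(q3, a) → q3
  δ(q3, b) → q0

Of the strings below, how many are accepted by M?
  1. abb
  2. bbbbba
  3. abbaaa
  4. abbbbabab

2

abb: rejected
bbbbba: accepted
abbaaa: accepted
abbbbabab: rejected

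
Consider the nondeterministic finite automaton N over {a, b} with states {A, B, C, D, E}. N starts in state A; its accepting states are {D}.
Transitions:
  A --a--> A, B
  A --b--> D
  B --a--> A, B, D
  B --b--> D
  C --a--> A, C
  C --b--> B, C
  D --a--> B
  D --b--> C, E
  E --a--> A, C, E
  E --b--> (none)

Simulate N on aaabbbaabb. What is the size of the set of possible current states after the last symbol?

4

Start: {A}
read a: {A, B}
read a: {A, B, D}
read a: {A, B, D}
read b: {C, D, E}
read b: {B, C, E}
read b: {B, C, D}
read a: {A, B, C, D}
read a: {A, B, C, D}
read b: {B, C, D, E}
read b: {B, C, D, E}
Final reachable set {B, C, D, E} has 4 states.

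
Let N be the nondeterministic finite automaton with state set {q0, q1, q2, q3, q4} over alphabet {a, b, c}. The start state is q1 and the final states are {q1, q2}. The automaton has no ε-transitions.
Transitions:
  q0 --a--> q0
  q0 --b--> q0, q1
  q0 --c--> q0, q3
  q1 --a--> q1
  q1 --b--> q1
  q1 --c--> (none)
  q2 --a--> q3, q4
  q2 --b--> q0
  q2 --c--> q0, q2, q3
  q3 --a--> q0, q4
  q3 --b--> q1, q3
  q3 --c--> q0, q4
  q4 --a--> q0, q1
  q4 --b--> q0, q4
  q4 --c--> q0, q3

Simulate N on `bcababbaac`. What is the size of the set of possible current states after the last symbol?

Start: {q1}
read b: {q1}
read c: {}
The reachable set is empty and stays empty for the remaining 8 symbols.
Final reachable set {} has 0 states.

0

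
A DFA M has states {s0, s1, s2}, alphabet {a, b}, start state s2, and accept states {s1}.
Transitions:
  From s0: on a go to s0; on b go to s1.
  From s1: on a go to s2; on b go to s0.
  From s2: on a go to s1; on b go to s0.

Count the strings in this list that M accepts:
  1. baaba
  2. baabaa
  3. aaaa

1

baaba: rejected
baabaa: accepted
aaaa: rejected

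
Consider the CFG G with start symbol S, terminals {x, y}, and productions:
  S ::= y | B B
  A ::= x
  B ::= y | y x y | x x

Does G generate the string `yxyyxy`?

yes

S ⇒ BB ⇒ yxyB ⇒ yxyyxy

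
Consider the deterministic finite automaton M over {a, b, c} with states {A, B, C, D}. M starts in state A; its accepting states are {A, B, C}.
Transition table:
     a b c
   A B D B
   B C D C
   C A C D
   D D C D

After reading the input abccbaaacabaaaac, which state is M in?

B

A --a--> B
B --b--> D
D --c--> D
D --c--> D
D --b--> C
C --a--> A
A --a--> B
B --a--> C
C --c--> D
D --a--> D
D --b--> C
C --a--> A
A --a--> B
B --a--> C
C --a--> A
A --c--> B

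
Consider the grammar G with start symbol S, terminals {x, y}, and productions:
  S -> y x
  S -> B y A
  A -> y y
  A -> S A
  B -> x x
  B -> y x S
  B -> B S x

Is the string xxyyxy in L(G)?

no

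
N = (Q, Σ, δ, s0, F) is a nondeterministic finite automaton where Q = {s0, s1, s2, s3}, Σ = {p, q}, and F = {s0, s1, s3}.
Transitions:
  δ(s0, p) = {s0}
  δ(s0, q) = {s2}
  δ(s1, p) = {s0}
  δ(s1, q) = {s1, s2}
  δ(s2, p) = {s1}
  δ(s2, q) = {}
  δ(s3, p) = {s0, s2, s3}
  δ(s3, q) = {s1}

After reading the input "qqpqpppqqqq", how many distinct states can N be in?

Start: {s0}
read q: {s2}
read q: {}
The reachable set is empty and stays empty for the remaining 9 symbols.
Final reachable set {} has 0 states.

0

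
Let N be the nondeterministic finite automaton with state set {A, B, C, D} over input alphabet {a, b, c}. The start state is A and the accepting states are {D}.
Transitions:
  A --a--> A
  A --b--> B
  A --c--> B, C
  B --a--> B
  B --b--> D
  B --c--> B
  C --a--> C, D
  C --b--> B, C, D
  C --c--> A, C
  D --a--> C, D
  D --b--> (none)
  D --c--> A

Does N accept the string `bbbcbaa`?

rejected

Start: {A}
read b: {B}
read b: {D}
read b: {}
The reachable set is empty and stays empty for the remaining 4 symbols.
Reachable ∩ accepting = {} — empty.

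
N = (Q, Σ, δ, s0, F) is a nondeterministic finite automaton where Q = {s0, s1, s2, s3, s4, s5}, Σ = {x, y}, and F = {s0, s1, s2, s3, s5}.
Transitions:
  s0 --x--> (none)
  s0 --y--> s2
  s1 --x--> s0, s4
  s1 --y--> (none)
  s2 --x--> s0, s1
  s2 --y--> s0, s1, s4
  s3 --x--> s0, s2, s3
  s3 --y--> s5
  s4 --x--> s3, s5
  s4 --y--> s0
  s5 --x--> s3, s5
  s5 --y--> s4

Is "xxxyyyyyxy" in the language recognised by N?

Start: {s0}
read x: {}
The reachable set is empty and stays empty for the remaining 9 symbols.
Reachable ∩ accepting = {} — empty.

rejected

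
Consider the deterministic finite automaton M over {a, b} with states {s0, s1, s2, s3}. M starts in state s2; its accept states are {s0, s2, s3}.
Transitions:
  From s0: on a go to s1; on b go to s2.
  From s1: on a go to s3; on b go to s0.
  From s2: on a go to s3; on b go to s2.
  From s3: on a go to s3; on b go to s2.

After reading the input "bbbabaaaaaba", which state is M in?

s2 --b--> s2
s2 --b--> s2
s2 --b--> s2
s2 --a--> s3
s3 --b--> s2
s2 --a--> s3
s3 --a--> s3
s3 --a--> s3
s3 --a--> s3
s3 --a--> s3
s3 --b--> s2
s2 --a--> s3

s3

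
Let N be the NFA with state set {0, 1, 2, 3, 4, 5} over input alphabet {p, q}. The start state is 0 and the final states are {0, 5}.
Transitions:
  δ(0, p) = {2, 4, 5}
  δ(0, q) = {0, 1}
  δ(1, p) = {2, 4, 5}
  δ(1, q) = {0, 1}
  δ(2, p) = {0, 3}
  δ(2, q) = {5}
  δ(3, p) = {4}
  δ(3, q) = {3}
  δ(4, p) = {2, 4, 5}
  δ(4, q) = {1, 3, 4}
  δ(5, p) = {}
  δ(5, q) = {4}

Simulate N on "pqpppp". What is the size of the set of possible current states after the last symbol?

5

Start: {0}
read p: {2, 4, 5}
read q: {1, 3, 4, 5}
read p: {2, 4, 5}
read p: {0, 2, 3, 4, 5}
read p: {0, 2, 3, 4, 5}
read p: {0, 2, 3, 4, 5}
Final reachable set {0, 2, 3, 4, 5} has 5 states.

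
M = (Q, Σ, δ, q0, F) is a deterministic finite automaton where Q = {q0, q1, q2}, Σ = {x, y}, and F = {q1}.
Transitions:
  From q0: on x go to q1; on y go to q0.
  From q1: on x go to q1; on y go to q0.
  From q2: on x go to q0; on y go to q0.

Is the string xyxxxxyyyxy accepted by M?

rejected

q0 --x--> q1
q1 --y--> q0
q0 --x--> q1
q1 --x--> q1
q1 --x--> q1
q1 --x--> q1
q1 --y--> q0
q0 --y--> q0
q0 --y--> q0
q0 --x--> q1
q1 --y--> q0
End in state q0, which is not an accepting state.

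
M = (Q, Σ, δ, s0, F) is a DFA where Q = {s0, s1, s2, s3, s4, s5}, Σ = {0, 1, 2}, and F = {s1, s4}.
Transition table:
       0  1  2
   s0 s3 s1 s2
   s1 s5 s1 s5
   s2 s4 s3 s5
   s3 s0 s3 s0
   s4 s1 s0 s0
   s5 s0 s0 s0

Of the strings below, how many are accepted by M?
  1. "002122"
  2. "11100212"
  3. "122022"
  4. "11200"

"002122": rejected
"11100212": rejected
"122022": rejected
"11200": rejected

0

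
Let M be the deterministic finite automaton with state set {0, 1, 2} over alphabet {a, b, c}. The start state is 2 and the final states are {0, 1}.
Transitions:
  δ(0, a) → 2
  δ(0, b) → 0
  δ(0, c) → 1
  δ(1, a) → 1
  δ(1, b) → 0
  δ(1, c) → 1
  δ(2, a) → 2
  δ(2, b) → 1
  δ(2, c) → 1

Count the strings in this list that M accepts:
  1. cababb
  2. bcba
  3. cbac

cababb: accepted
bcba: rejected
cbac: accepted

2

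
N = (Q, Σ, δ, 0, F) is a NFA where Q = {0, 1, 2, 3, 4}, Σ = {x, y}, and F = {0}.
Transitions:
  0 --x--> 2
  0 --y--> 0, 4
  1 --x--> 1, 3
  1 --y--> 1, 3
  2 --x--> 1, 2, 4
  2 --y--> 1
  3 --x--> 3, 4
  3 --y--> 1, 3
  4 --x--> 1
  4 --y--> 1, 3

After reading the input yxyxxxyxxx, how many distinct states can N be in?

Start: {0}
read y: {0, 4}
read x: {1, 2}
read y: {1, 3}
read x: {1, 3, 4}
read x: {1, 3, 4}
read x: {1, 3, 4}
read y: {1, 3}
read x: {1, 3, 4}
read x: {1, 3, 4}
read x: {1, 3, 4}
Final reachable set {1, 3, 4} has 3 states.

3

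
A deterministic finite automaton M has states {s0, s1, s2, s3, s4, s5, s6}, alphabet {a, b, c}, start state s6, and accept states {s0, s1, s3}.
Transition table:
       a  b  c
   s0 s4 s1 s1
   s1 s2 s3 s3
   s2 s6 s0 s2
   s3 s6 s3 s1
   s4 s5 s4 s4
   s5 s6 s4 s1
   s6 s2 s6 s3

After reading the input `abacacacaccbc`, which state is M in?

s6 --a--> s2
s2 --b--> s0
s0 --a--> s4
s4 --c--> s4
s4 --a--> s5
s5 --c--> s1
s1 --a--> s2
s2 --c--> s2
s2 --a--> s6
s6 --c--> s3
s3 --c--> s1
s1 --b--> s3
s3 --c--> s1

s1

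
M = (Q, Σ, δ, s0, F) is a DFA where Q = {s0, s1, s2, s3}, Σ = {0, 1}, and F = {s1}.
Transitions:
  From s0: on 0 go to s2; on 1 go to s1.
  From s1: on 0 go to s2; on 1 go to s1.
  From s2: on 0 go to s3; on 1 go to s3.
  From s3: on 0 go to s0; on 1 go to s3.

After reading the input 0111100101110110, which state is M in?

s0 --0--> s2
s2 --1--> s3
s3 --1--> s3
s3 --1--> s3
s3 --1--> s3
s3 --0--> s0
s0 --0--> s2
s2 --1--> s3
s3 --0--> s0
s0 --1--> s1
s1 --1--> s1
s1 --1--> s1
s1 --0--> s2
s2 --1--> s3
s3 --1--> s3
s3 --0--> s0

s0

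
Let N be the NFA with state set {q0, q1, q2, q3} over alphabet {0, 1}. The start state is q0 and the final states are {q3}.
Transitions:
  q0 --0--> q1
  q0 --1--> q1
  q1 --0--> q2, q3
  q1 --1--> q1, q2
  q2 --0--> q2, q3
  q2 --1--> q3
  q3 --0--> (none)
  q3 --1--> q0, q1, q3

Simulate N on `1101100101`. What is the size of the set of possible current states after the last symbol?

4

Start: {q0}
read 1: {q1}
read 1: {q1, q2}
read 0: {q2, q3}
read 1: {q0, q1, q3}
read 1: {q0, q1, q2, q3}
read 0: {q1, q2, q3}
read 0: {q2, q3}
read 1: {q0, q1, q3}
read 0: {q1, q2, q3}
read 1: {q0, q1, q2, q3}
Final reachable set {q0, q1, q2, q3} has 4 states.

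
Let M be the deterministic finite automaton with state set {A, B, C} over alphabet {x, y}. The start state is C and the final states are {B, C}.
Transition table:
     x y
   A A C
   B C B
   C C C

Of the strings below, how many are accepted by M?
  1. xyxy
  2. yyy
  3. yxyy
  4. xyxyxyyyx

xyxy: accepted
yyy: accepted
yxyy: accepted
xyxyxyyyx: accepted

4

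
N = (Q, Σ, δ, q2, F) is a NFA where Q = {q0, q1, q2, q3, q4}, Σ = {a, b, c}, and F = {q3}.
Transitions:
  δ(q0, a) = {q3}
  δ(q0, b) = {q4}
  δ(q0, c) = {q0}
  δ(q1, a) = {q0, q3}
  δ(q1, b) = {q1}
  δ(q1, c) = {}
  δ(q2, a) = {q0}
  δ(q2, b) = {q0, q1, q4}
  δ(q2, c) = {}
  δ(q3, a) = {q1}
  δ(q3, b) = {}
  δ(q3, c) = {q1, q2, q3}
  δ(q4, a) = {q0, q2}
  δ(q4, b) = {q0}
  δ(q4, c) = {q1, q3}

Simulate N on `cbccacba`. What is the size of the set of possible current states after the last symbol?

Start: {q2}
read c: {}
The reachable set is empty and stays empty for the remaining 7 symbols.
Final reachable set {} has 0 states.

0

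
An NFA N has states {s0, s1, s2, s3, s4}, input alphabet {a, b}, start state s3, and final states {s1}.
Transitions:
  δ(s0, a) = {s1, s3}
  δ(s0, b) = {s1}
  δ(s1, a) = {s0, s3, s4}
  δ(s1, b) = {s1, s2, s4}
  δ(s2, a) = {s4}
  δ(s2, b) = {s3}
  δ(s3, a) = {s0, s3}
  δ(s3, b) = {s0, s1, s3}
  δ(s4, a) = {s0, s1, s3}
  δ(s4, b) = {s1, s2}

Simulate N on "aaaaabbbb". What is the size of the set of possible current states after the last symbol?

5

Start: {s3}
read a: {s0, s3}
read a: {s0, s1, s3}
read a: {s0, s1, s3, s4}
read a: {s0, s1, s3, s4}
read a: {s0, s1, s3, s4}
read b: {s0, s1, s2, s3, s4}
read b: {s0, s1, s2, s3, s4}
read b: {s0, s1, s2, s3, s4}
read b: {s0, s1, s2, s3, s4}
Final reachable set {s0, s1, s2, s3, s4} has 5 states.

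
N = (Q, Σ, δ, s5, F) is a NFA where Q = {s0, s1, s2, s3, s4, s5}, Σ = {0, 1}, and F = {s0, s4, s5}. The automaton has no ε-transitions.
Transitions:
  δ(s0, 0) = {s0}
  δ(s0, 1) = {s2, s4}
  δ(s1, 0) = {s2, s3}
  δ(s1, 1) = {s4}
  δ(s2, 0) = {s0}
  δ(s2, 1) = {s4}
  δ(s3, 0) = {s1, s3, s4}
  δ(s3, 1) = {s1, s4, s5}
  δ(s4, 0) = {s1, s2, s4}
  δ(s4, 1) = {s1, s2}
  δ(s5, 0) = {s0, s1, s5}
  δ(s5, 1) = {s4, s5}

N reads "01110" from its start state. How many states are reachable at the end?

Start: {s5}
read 0: {s0, s1, s5}
read 1: {s2, s4, s5}
read 1: {s1, s2, s4, s5}
read 1: {s1, s2, s4, s5}
read 0: {s0, s1, s2, s3, s4, s5}
Final reachable set {s0, s1, s2, s3, s4, s5} has 6 states.

6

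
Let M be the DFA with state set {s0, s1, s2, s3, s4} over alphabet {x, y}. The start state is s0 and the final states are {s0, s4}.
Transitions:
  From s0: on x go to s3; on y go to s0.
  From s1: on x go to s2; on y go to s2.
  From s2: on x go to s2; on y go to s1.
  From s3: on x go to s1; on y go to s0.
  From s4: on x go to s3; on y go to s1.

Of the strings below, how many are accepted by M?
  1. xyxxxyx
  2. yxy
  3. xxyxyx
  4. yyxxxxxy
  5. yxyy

2

xyxxxyx: rejected
yxy: accepted
xxyxyx: rejected
yyxxxxxy: rejected
yxyy: accepted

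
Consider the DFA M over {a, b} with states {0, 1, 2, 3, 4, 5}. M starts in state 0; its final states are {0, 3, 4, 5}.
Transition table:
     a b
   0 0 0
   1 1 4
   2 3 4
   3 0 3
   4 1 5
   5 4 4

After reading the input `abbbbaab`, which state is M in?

0

0 --a--> 0
0 --b--> 0
0 --b--> 0
0 --b--> 0
0 --b--> 0
0 --a--> 0
0 --a--> 0
0 --b--> 0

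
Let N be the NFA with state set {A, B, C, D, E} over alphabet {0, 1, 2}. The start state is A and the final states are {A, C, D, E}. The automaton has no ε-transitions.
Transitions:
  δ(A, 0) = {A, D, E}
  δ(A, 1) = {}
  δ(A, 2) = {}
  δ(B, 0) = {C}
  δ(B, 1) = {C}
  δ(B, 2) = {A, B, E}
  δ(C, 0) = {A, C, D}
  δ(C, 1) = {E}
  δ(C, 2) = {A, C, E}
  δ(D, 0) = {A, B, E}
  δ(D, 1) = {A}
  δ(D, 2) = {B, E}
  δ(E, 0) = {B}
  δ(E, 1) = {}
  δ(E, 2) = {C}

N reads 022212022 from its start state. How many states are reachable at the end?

4

Start: {A}
read 0: {A, D, E}
read 2: {B, C, E}
read 2: {A, B, C, E}
read 2: {A, B, C, E}
read 1: {C, E}
read 2: {A, C, E}
read 0: {A, B, C, D, E}
read 2: {A, B, C, E}
read 2: {A, B, C, E}
Final reachable set {A, B, C, E} has 4 states.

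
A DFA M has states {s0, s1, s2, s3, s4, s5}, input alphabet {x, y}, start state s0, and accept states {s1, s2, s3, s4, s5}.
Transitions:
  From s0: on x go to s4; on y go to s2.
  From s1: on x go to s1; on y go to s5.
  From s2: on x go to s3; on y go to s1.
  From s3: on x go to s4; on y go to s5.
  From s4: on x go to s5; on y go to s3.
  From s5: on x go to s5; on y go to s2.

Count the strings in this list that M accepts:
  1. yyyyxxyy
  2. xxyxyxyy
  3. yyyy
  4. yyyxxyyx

4

yyyyxxyy: accepted
xxyxyxyy: accepted
yyyy: accepted
yyyxxyyx: accepted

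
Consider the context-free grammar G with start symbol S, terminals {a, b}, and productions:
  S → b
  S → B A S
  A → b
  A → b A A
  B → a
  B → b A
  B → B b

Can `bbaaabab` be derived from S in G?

no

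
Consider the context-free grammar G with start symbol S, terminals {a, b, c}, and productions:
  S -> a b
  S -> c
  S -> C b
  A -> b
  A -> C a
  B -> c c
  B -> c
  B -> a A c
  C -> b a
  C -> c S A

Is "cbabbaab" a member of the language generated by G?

S ⇒ Cb ⇒ cSAb ⇒ cCbAb ⇒ cbabAb ⇒ cbabCab ⇒ cbabbaab

yes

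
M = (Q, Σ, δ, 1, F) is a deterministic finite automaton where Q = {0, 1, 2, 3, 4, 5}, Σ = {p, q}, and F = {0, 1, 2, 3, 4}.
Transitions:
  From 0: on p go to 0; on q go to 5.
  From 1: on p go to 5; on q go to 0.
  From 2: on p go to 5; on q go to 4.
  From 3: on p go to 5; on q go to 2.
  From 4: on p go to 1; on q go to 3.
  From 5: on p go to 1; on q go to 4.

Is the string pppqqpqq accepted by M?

accepted

1 --p--> 5
5 --p--> 1
1 --p--> 5
5 --q--> 4
4 --q--> 3
3 --p--> 5
5 --q--> 4
4 --q--> 3
End in state 3, which is an accepting state.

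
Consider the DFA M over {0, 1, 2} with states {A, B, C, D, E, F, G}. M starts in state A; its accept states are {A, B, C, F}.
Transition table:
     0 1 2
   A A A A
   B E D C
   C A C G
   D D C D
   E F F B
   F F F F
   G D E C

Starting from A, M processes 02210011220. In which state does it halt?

A

A --0--> A
A --2--> A
A --2--> A
A --1--> A
A --0--> A
A --0--> A
A --1--> A
A --1--> A
A --2--> A
A --2--> A
A --0--> A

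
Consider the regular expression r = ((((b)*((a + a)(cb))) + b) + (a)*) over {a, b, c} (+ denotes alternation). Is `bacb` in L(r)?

yes

The left alternative (((b)*((a+a)(cb)))+b) matches bacb.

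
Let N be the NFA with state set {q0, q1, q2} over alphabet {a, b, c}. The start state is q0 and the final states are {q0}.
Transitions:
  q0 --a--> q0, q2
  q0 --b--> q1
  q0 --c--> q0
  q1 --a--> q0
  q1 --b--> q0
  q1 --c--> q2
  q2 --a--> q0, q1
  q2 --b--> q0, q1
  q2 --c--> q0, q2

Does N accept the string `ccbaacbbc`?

accepted

Start: {q0}
read c: {q0}
read c: {q0}
read b: {q1}
read a: {q0}
read a: {q0, q2}
read c: {q0, q2}
read b: {q0, q1}
read b: {q0, q1}
read c: {q0, q2}
Reachable ∩ accepting = {q0} — nonempty.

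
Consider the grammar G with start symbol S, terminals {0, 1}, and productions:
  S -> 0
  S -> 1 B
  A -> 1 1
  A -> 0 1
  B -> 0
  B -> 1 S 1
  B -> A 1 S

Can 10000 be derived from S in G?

no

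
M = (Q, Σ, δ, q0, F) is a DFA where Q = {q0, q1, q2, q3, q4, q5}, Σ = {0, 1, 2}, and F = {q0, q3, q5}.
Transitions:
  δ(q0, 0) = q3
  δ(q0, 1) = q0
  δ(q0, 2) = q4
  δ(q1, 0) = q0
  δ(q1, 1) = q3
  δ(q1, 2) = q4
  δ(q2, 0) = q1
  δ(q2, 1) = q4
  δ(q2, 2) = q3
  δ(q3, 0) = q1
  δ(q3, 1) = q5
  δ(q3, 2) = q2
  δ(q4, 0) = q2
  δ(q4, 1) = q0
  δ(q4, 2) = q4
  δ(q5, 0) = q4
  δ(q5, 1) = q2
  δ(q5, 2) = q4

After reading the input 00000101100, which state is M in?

q0 --0--> q3
q3 --0--> q1
q1 --0--> q0
q0 --0--> q3
q3 --0--> q1
q1 --1--> q3
q3 --0--> q1
q1 --1--> q3
q3 --1--> q5
q5 --0--> q4
q4 --0--> q2

q2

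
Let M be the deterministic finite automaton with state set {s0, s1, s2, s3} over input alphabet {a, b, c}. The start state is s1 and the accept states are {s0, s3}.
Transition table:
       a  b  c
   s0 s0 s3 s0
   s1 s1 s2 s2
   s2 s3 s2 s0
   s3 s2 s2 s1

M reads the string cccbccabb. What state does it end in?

s1 --c--> s2
s2 --c--> s0
s0 --c--> s0
s0 --b--> s3
s3 --c--> s1
s1 --c--> s2
s2 --a--> s3
s3 --b--> s2
s2 --b--> s2

s2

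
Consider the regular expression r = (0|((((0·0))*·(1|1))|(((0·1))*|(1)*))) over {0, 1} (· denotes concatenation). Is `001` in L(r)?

The right alternative ((((0·0))*·(1|1))|(((0·1))*|(1)*)) matches 001.

yes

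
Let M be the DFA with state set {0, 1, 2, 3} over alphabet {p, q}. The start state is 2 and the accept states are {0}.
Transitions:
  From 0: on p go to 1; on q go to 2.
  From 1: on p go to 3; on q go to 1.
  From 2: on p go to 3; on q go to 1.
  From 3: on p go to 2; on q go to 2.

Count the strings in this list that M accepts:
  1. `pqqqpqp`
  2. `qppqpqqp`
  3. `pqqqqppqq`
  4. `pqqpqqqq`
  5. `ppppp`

`pqqqpqp`: rejected
`qppqpqqp`: rejected
`pqqqqppqq`: rejected
`pqqpqqqq`: rejected
`ppppp`: rejected

0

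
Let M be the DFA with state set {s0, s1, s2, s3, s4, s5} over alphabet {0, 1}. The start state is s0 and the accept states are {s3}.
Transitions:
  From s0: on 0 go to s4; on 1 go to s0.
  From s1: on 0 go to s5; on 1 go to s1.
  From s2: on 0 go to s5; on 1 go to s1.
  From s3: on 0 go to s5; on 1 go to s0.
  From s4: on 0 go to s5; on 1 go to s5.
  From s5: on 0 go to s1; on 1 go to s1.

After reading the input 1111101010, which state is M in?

s0 --1--> s0
s0 --1--> s0
s0 --1--> s0
s0 --1--> s0
s0 --1--> s0
s0 --0--> s4
s4 --1--> s5
s5 --0--> s1
s1 --1--> s1
s1 --0--> s5

s5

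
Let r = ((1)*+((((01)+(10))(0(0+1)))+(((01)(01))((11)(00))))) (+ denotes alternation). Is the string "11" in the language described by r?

The left alternative (1)* matches 11.

yes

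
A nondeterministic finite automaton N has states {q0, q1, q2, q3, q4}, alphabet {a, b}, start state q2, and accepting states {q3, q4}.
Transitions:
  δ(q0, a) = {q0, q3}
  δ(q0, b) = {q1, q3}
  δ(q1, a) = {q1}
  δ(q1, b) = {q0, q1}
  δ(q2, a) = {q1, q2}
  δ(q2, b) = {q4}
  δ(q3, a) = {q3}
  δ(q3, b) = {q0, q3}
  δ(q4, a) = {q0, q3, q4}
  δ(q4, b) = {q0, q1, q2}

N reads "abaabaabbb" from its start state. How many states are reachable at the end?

Start: {q2}
read a: {q1, q2}
read b: {q0, q1, q4}
read a: {q0, q1, q3, q4}
read a: {q0, q1, q3, q4}
read b: {q0, q1, q2, q3}
read a: {q0, q1, q2, q3}
read a: {q0, q1, q2, q3}
read b: {q0, q1, q3, q4}
read b: {q0, q1, q2, q3}
read b: {q0, q1, q3, q4}
Final reachable set {q0, q1, q3, q4} has 4 states.

4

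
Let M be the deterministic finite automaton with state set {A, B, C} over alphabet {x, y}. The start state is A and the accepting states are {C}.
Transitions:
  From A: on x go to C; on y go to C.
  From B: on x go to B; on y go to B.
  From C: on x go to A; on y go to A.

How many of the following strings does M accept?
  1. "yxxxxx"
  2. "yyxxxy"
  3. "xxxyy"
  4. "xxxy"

1

"yxxxxx": rejected
"yyxxxy": rejected
"xxxyy": accepted
"xxxy": rejected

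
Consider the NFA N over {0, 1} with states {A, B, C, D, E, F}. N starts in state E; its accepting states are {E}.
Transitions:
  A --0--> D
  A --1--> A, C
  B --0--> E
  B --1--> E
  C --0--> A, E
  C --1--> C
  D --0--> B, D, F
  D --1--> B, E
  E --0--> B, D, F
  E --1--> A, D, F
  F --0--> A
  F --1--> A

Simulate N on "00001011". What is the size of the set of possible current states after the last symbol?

Start: {E}
read 0: {B, D, F}
read 0: {A, B, D, E, F}
read 0: {A, B, D, E, F}
read 0: {A, B, D, E, F}
read 1: {A, B, C, D, E, F}
read 0: {A, B, D, E, F}
read 1: {A, B, C, D, E, F}
read 1: {A, B, C, D, E, F}
Final reachable set {A, B, C, D, E, F} has 6 states.

6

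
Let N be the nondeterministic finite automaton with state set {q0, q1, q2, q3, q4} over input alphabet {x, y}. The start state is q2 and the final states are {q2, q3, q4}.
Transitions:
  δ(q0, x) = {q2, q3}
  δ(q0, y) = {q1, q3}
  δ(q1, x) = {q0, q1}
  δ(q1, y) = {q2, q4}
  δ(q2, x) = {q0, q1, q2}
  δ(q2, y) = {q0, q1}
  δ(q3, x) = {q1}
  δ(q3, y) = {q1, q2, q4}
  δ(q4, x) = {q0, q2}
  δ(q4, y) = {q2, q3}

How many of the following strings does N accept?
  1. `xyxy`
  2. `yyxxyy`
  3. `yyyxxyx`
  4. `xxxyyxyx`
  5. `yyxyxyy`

5

`xyxy`: accepted
`yyxxyy`: accepted
`yyyxxyx`: accepted
`xxxyyxyx`: accepted
`yyxyxyy`: accepted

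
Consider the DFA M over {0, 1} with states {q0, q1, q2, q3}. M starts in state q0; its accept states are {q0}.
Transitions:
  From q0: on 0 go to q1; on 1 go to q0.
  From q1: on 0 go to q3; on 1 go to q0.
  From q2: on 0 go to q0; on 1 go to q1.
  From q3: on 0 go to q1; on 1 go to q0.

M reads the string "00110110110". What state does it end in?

q1

q0 --0--> q1
q1 --0--> q3
q3 --1--> q0
q0 --1--> q0
q0 --0--> q1
q1 --1--> q0
q0 --1--> q0
q0 --0--> q1
q1 --1--> q0
q0 --1--> q0
q0 --0--> q1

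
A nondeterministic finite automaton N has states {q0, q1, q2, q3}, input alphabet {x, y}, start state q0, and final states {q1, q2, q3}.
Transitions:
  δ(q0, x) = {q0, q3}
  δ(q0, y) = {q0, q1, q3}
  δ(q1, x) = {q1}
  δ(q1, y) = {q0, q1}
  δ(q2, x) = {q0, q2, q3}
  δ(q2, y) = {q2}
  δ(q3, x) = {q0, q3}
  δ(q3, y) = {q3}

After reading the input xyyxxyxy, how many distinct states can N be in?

3

Start: {q0}
read x: {q0, q3}
read y: {q0, q1, q3}
read y: {q0, q1, q3}
read x: {q0, q1, q3}
read x: {q0, q1, q3}
read y: {q0, q1, q3}
read x: {q0, q1, q3}
read y: {q0, q1, q3}
Final reachable set {q0, q1, q3} has 3 states.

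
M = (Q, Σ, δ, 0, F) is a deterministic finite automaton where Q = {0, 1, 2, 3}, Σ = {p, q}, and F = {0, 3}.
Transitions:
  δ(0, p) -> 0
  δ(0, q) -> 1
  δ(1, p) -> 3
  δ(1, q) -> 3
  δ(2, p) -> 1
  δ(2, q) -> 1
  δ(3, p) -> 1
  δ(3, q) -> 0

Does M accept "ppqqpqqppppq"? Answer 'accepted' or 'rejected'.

0 --p--> 0
0 --p--> 0
0 --q--> 1
1 --q--> 3
3 --p--> 1
1 --q--> 3
3 --q--> 0
0 --p--> 0
0 --p--> 0
0 --p--> 0
0 --p--> 0
0 --q--> 1
End in state 1, which is not an accepting state.

rejected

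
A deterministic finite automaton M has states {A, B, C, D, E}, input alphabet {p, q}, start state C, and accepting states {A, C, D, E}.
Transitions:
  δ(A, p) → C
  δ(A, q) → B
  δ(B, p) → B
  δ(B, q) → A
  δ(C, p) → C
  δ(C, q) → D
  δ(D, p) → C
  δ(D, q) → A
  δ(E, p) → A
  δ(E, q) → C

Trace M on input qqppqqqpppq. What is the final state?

A

C --q--> D
D --q--> A
A --p--> C
C --p--> C
C --q--> D
D --q--> A
A --q--> B
B --p--> B
B --p--> B
B --p--> B
B --q--> A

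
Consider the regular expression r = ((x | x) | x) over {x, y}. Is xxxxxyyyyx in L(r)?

Neither (x|x) nor x matches xxxxxyyyyx.

no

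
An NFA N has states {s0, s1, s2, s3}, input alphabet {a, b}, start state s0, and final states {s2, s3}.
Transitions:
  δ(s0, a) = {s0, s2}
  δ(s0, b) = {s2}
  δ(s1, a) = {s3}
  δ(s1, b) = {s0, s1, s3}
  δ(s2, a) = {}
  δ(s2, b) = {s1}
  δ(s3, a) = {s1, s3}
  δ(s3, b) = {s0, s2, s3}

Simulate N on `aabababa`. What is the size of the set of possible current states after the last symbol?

4

Start: {s0}
read a: {s0, s2}
read a: {s0, s2}
read b: {s1, s2}
read a: {s3}
read b: {s0, s2, s3}
read a: {s0, s1, s2, s3}
read b: {s0, s1, s2, s3}
read a: {s0, s1, s2, s3}
Final reachable set {s0, s1, s2, s3} has 4 states.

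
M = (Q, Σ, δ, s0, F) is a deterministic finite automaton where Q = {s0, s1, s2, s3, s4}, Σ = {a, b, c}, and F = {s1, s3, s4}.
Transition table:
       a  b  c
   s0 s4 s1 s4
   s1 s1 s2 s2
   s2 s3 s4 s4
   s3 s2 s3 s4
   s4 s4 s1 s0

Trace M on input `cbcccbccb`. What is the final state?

s0 --c--> s4
s4 --b--> s1
s1 --c--> s2
s2 --c--> s4
s4 --c--> s0
s0 --b--> s1
s1 --c--> s2
s2 --c--> s4
s4 --b--> s1

s1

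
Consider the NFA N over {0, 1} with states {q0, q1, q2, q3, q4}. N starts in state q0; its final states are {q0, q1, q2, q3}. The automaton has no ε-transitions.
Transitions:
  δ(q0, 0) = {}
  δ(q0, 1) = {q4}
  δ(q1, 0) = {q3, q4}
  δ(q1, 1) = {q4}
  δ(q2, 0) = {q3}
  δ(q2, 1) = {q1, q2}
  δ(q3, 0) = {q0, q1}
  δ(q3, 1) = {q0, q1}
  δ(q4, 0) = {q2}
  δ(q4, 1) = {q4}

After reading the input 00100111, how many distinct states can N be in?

Start: {q0}
read 0: {}
The reachable set is empty and stays empty for the remaining 7 symbols.
Final reachable set {} has 0 states.

0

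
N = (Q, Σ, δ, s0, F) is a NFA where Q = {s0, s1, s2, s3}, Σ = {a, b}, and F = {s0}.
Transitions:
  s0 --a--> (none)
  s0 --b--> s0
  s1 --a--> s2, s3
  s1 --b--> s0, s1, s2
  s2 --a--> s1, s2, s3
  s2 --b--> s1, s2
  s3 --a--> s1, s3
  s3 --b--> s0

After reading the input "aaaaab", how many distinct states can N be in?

0

Start: {s0}
read a: {}
The reachable set is empty and stays empty for the remaining 5 symbols.
Final reachable set {} has 0 states.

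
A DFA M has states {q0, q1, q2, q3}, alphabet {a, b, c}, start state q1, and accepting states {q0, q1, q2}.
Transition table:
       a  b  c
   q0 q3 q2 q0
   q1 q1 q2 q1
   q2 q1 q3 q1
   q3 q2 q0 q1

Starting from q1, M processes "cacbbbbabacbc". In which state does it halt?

q1 --c--> q1
q1 --a--> q1
q1 --c--> q1
q1 --b--> q2
q2 --b--> q3
q3 --b--> q0
q0 --b--> q2
q2 --a--> q1
q1 --b--> q2
q2 --a--> q1
q1 --c--> q1
q1 --b--> q2
q2 --c--> q1

q1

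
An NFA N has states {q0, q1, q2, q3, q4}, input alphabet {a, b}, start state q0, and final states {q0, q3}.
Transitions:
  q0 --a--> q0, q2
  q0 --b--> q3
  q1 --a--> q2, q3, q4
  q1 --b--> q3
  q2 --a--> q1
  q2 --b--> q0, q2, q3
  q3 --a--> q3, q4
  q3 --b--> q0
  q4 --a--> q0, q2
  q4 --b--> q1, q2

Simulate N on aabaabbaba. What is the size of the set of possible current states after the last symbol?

Start: {q0}
read a: {q0, q2}
read a: {q0, q1, q2}
read b: {q0, q2, q3}
read a: {q0, q1, q2, q3, q4}
read a: {q0, q1, q2, q3, q4}
read b: {q0, q1, q2, q3}
read b: {q0, q2, q3}
read a: {q0, q1, q2, q3, q4}
read b: {q0, q1, q2, q3}
read a: {q0, q1, q2, q3, q4}
Final reachable set {q0, q1, q2, q3, q4} has 5 states.

5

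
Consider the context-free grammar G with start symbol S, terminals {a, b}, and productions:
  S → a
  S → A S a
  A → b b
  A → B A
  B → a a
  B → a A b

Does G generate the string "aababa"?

no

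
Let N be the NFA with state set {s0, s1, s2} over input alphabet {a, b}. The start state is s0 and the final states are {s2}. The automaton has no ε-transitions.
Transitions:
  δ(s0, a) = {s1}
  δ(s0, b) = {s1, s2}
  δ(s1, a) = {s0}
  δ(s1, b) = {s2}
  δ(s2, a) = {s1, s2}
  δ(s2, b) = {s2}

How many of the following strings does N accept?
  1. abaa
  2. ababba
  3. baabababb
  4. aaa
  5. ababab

abaa: accepted
ababba: accepted
baabababb: accepted
aaa: rejected
ababab: accepted

4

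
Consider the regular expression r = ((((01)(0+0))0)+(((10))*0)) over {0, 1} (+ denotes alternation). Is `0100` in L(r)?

The left alternative (((01)(0+0))0) matches 0100.

yes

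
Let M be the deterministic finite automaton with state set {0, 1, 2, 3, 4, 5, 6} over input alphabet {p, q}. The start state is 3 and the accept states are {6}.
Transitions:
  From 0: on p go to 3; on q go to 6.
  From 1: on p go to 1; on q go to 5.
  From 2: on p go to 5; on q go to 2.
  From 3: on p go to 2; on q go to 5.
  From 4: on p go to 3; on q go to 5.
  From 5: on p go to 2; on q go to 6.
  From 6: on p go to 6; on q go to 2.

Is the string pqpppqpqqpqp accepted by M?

accepted

3 --p--> 2
2 --q--> 2
2 --p--> 5
5 --p--> 2
2 --p--> 5
5 --q--> 6
6 --p--> 6
6 --q--> 2
2 --q--> 2
2 --p--> 5
5 --q--> 6
6 --p--> 6
End in state 6, which is an accepting state.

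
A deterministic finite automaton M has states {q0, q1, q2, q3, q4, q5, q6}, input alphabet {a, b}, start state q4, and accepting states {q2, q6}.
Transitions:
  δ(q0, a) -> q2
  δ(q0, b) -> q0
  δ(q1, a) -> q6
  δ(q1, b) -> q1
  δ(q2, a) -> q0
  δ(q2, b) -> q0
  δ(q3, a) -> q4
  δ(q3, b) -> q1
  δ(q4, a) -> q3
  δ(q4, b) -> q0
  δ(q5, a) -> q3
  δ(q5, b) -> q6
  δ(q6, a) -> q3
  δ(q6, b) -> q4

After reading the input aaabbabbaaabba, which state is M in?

q4 --a--> q3
q3 --a--> q4
q4 --a--> q3
q3 --b--> q1
q1 --b--> q1
q1 --a--> q6
q6 --b--> q4
q4 --b--> q0
q0 --a--> q2
q2 --a--> q0
q0 --a--> q2
q2 --b--> q0
q0 --b--> q0
q0 --a--> q2

q2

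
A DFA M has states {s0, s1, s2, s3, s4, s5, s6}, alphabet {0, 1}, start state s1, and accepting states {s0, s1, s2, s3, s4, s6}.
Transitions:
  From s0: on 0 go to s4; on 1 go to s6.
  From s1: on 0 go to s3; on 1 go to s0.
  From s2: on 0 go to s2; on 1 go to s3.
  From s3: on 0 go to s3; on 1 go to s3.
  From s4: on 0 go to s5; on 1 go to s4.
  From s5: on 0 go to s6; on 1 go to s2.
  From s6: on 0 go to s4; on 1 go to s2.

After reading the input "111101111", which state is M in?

s1 --1--> s0
s0 --1--> s6
s6 --1--> s2
s2 --1--> s3
s3 --0--> s3
s3 --1--> s3
s3 --1--> s3
s3 --1--> s3
s3 --1--> s3

s3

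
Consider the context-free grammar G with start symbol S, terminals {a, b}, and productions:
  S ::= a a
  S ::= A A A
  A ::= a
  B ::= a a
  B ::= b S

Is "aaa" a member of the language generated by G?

S ⇒ AAA ⇒ aAA ⇒ aaA ⇒ aaa

yes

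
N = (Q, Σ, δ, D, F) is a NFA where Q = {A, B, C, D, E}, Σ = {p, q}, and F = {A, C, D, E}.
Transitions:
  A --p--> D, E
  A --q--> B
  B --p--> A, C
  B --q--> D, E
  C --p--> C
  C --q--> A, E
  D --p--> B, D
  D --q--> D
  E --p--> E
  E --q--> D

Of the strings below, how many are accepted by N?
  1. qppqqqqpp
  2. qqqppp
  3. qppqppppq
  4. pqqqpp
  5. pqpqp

qppqqqqpp: accepted
qqqppp: accepted
qppqppppq: accepted
pqqqpp: accepted
pqpqp: accepted

5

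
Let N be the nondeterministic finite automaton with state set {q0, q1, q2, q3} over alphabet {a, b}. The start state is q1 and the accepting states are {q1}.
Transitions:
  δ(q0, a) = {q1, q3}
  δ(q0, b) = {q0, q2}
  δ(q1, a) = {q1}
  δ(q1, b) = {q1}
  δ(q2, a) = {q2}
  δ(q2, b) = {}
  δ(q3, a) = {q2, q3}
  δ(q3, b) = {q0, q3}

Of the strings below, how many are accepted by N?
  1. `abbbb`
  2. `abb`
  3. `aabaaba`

3

`abbbb`: accepted
`abb`: accepted
`aabaaba`: accepted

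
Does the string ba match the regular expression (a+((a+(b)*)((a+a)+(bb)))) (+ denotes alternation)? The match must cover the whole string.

yes

The right alternative ((a+(b)*)((a+a)+(bb))) matches ba.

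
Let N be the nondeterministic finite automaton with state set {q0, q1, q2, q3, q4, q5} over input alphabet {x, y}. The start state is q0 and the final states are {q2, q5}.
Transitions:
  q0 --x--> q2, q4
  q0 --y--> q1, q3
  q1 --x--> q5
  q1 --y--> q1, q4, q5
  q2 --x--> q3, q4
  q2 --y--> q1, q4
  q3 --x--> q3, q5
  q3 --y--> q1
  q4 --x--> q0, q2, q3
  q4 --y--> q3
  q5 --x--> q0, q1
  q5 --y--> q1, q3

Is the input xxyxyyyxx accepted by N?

accepted

Start: {q0}
read x: {q2, q4}
read x: {q0, q2, q3, q4}
read y: {q1, q3, q4}
read x: {q0, q2, q3, q5}
read y: {q1, q3, q4}
read y: {q1, q3, q4, q5}
read y: {q1, q3, q4, q5}
read x: {q0, q1, q2, q3, q5}
read x: {q0, q1, q2, q3, q4, q5}
Reachable ∩ accepting = {q2, q5} — nonempty.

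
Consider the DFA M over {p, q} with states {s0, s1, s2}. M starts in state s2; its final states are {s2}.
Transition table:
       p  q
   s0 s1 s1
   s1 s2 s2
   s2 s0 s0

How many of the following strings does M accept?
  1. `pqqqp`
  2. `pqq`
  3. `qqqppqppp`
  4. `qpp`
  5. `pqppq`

3

`pqqqp`: rejected
`pqq`: accepted
`qqqppqppp`: accepted
`qpp`: accepted
`pqppq`: rejected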